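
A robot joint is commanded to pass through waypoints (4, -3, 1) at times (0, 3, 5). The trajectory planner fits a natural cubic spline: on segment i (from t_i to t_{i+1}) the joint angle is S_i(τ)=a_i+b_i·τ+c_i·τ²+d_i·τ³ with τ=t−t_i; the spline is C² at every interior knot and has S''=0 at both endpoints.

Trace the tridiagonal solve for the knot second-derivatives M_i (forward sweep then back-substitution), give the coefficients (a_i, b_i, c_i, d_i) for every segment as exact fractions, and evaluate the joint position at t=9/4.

  seg 0: a=4 b=-109/30 c=0 d=13/90
  seg 1: a=-3 b=4/15 c=13/10 d=-13/60
S(9/4) = -1619/640

Δ: Δ0=-7/3, Δ1=2
row 1: diag=10, rhs=26; c'=1/5, d'=13/5
back: M1=13/5
M: M0=0, M1=13/5, M2=0
seg 0: a=4, c=M0/2=0, d=(M1−M0)/(6·3)=13/90, b=Δ0−h0·(2M0+M1)/6=-109/30
seg 1: a=-3, c=M1/2=13/10, d=(M2−M1)/(6·2)=-13/60, b=Δ1−h1·(2M1+M2)/6=4/15
t_q=9/4 → seg 0, τ=9/4; S=4+-109/30·τ+0·τ²+13/90·τ³=-1619/640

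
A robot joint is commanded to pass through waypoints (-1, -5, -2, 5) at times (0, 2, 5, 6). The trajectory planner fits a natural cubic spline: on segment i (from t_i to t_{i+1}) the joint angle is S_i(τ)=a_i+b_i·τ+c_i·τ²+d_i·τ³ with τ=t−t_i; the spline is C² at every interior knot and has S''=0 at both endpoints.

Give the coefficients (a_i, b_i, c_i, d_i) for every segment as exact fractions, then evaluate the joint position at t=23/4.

Δ: Δ0=-2, Δ1=1, Δ2=7
row 1: diag=10, rhs=18; c'=3/10, d'=9/5
row 2: denom=8−3·3/10=71/10; d'=(36−3·9/5)/(71/10)=306/71
back: M2=306/71
back: M1=9/5−3/10·306/71=36/71
M: M0=0, M1=36/71, M2=306/71, M3=0
seg 0: a=-1, c=M0/2=0, d=(M1−M0)/(6·2)=3/71, b=Δ0−h0·(2M0+M1)/6=-154/71
seg 1: a=-5, c=M1/2=18/71, d=(M2−M1)/(6·3)=15/71, b=Δ1−h1·(2M1+M2)/6=-118/71
seg 2: a=-2, c=M2/2=153/71, d=(M3−M2)/(6·1)=-51/71, b=Δ2−h2·(2M2+M3)/6=395/71
t_q=23/4 → seg 2, τ=3/4; S=-2+395/71·τ+153/71·τ²+-51/71·τ³=14003/4544

  seg 0: a=-1 b=-154/71 c=0 d=3/71
  seg 1: a=-5 b=-118/71 c=18/71 d=15/71
  seg 2: a=-2 b=395/71 c=153/71 d=-51/71
S(23/4) = 14003/4544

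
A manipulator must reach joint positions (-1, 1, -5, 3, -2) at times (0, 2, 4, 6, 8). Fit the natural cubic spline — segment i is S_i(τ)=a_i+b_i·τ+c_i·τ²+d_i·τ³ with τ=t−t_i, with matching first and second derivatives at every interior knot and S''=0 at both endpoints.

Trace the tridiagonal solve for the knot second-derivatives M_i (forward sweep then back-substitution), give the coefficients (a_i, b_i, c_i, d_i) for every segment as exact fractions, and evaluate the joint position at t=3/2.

  seg 0: a=-1 b=43/16 c=0 d=-27/64
  seg 1: a=1 b=-19/8 c=-81/32 d=71/64
  seg 2: a=-5 b=13/16 c=33/8 d=-81/64
  seg 3: a=3 b=17/8 c=-111/32 d=37/64
S(3/2) = 823/512

Δ: Δ0=1, Δ1=-3, Δ2=4, Δ3=-5/2
row 1: diag=8, rhs=-24; c'=1/4, d'=-3
row 2: denom=8−2·1/4=15/2; d'=(42−2·-3)/(15/2)=32/5
row 3: denom=8−2·4/15=112/15; d'=(-39−2·32/5)/(112/15)=-111/16
back: M3=-111/16
back: M2=32/5−4/15·-111/16=33/4
back: M1=-3−1/4·33/4=-81/16
M: M0=0, M1=-81/16, M2=33/4, M3=-111/16, M4=0
seg 0: a=-1, c=M0/2=0, d=(M1−M0)/(6·2)=-27/64, b=Δ0−h0·(2M0+M1)/6=43/16
seg 1: a=1, c=M1/2=-81/32, d=(M2−M1)/(6·2)=71/64, b=Δ1−h1·(2M1+M2)/6=-19/8
seg 2: a=-5, c=M2/2=33/8, d=(M3−M2)/(6·2)=-81/64, b=Δ2−h2·(2M2+M3)/6=13/16
seg 3: a=3, c=M3/2=-111/32, d=(M4−M3)/(6·2)=37/64, b=Δ3−h3·(2M3+M4)/6=17/8
t_q=3/2 → seg 0, τ=3/2; S=-1+43/16·τ+0·τ²+-27/64·τ³=823/512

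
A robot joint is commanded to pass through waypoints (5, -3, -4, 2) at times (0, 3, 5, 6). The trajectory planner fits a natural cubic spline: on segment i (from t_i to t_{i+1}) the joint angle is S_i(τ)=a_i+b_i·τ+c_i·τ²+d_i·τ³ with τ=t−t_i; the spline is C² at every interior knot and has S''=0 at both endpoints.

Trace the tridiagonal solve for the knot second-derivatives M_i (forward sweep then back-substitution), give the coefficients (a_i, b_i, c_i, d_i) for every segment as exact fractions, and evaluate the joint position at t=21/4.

  seg 0: a=5 b=-8/3 c=0 d=0
  seg 1: a=-3 b=-8/3 c=0 d=13/24
  seg 2: a=-4 b=23/6 c=13/4 d=-13/12
S(21/4) = -731/256

Δ: Δ0=-8/3, Δ1=-1/2, Δ2=6
row 1: diag=10, rhs=13; c'=1/5, d'=13/10
row 2: denom=6−2·1/5=28/5; d'=(39−2·13/10)/(28/5)=13/2
back: M2=13/2
back: M1=13/10−1/5·13/2=0
M: M0=0, M1=0, M2=13/2, M3=0
seg 0: a=5, c=M0/2=0, d=(M1−M0)/(6·3)=0, b=Δ0−h0·(2M0+M1)/6=-8/3
seg 1: a=-3, c=M1/2=0, d=(M2−M1)/(6·2)=13/24, b=Δ1−h1·(2M1+M2)/6=-8/3
seg 2: a=-4, c=M2/2=13/4, d=(M3−M2)/(6·1)=-13/12, b=Δ2−h2·(2M2+M3)/6=23/6
t_q=21/4 → seg 2, τ=1/4; S=-4+23/6·τ+13/4·τ²+-13/12·τ³=-731/256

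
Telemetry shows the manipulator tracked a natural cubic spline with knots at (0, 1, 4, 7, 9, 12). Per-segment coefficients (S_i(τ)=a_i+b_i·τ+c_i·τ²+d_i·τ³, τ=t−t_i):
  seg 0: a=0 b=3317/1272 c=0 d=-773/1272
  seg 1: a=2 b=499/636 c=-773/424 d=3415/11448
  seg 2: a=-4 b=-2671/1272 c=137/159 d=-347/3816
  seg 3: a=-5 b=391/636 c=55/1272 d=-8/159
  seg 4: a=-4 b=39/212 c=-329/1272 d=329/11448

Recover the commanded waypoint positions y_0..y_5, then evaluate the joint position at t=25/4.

y_0 = S_0(0) = a_0 = 0
y_1 = S_1(0) = a_1 = 2
y_2 = S_2(0) = a_2 = -4
y_3 = S_3(0) = a_3 = -5
y_4 = S_4(0) = a_4 = -4
y_5 = S_4(3) = -5
t_q=25/4 is in segment 2 (τ=9/4); S_2(τ)=-146491/27136

y_0=0 y_1=2 y_2=-4 y_3=-5 y_4=-4 y_5=-5
S(25/4) = -146491/27136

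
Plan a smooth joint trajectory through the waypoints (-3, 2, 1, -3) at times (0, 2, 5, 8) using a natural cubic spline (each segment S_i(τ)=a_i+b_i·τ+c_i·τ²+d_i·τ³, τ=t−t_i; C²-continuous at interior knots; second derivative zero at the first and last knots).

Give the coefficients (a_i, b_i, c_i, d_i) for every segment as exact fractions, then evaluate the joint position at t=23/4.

Δ: Δ0=5/2, Δ1=-1/3, Δ2=-4/3
row 1: diag=10, rhs=-17; c'=3/10, d'=-17/10
row 2: denom=12−3·3/10=111/10; d'=(-6−3·-17/10)/(111/10)=-3/37
back: M2=-3/37
back: M1=-17/10−3/10·-3/37=-62/37
M: M0=0, M1=-62/37, M2=-3/37, M3=0
seg 0: a=-3, c=M0/2=0, d=(M1−M0)/(6·2)=-31/222, b=Δ0−h0·(2M0+M1)/6=679/222
seg 1: a=2, c=M1/2=-31/37, d=(M2−M1)/(6·3)=59/666, b=Δ1−h1·(2M1+M2)/6=307/222
seg 2: a=1, c=M2/2=-3/74, d=(M3−M2)/(6·3)=1/222, b=Δ2−h2·(2M2+M3)/6=-139/111
t_q=23/4 → seg 2, τ=3/4; S=1+-139/111·τ+-3/74·τ²+1/222·τ³=189/4736

  seg 0: a=-3 b=679/222 c=0 d=-31/222
  seg 1: a=2 b=307/222 c=-31/37 d=59/666
  seg 2: a=1 b=-139/111 c=-3/74 d=1/222
S(23/4) = 189/4736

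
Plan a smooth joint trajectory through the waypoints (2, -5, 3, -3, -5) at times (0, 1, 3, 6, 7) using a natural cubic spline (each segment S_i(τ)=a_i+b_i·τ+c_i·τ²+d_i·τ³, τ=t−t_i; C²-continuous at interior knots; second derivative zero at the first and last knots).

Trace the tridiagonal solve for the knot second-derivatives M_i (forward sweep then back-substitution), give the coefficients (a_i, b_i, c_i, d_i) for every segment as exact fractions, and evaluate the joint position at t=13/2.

Δ: Δ0=-7, Δ1=4, Δ2=-2, Δ3=-2
row 1: diag=6, rhs=66; c'=1/3, d'=11
row 2: denom=10−2·1/3=28/3; d'=(-36−2·11)/(28/3)=-87/14
row 3: denom=8−3·9/28=197/28; d'=(0−3·-87/14)/(197/28)=522/197
back: M3=522/197
back: M2=-87/14−9/28·522/197=-1392/197
back: M1=11−1/3·-1392/197=2631/197
M: M0=0, M1=2631/197, M2=-1392/197, M3=522/197, M4=0
seg 0: a=2, c=M0/2=0, d=(M1−M0)/(6·1)=877/394, b=Δ0−h0·(2M0+M1)/6=-3635/394
seg 1: a=-5, c=M1/2=2631/394, d=(M2−M1)/(6·2)=-1341/788, b=Δ1−h1·(2M1+M2)/6=-502/197
seg 2: a=3, c=M2/2=-696/197, d=(M3−M2)/(6·3)=319/591, b=Δ2−h2·(2M2+M3)/6=737/197
seg 3: a=-3, c=M3/2=261/197, d=(M4−M3)/(6·1)=-87/197, b=Δ3−h3·(2M3+M4)/6=-568/197
t_q=13/2 → seg 3, τ=1/2; S=-3+-568/197·τ+261/197·τ²+-87/197·τ³=-6565/1576

  seg 0: a=2 b=-3635/394 c=0 d=877/394
  seg 1: a=-5 b=-502/197 c=2631/394 d=-1341/788
  seg 2: a=3 b=737/197 c=-696/197 d=319/591
  seg 3: a=-3 b=-568/197 c=261/197 d=-87/197
S(13/2) = -6565/1576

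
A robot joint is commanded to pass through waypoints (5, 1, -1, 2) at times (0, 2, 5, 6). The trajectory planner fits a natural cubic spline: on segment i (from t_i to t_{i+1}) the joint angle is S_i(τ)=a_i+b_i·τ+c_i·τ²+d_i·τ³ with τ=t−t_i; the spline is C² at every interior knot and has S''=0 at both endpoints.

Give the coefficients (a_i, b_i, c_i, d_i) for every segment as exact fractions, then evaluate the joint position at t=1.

Δ: Δ0=-2, Δ1=-2/3, Δ2=3
row 1: diag=10, rhs=8; c'=3/10, d'=4/5
row 2: denom=8−3·3/10=71/10; d'=(22−3·4/5)/(71/10)=196/71
back: M2=196/71
back: M1=4/5−3/10·196/71=-2/71
M: M0=0, M1=-2/71, M2=196/71, M3=0
seg 0: a=5, c=M0/2=0, d=(M1−M0)/(6·2)=-1/426, b=Δ0−h0·(2M0+M1)/6=-424/213
seg 1: a=1, c=M1/2=-1/71, d=(M2−M1)/(6·3)=11/71, b=Δ1−h1·(2M1+M2)/6=-430/213
seg 2: a=-1, c=M2/2=98/71, d=(M3−M2)/(6·1)=-98/213, b=Δ2−h2·(2M2+M3)/6=443/213
t_q=1 → seg 0, τ=1; S=5+-424/213·τ+0·τ²+-1/426·τ³=427/142

  seg 0: a=5 b=-424/213 c=0 d=-1/426
  seg 1: a=1 b=-430/213 c=-1/71 d=11/71
  seg 2: a=-1 b=443/213 c=98/71 d=-98/213
S(1) = 427/142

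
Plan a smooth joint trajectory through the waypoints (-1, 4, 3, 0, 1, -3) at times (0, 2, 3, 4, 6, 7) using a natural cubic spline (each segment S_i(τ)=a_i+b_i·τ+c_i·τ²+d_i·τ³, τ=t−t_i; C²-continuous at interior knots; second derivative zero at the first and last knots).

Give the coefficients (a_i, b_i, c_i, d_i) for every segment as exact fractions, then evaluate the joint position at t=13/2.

  seg 0: a=-1 b=604/175 c=0 d=-333/1400
  seg 1: a=4 b=209/350 c=-999/700 d=-17/100
  seg 2: a=3 b=-1937/700 c=-339/175 d=1193/700
  seg 3: a=0 b=-107/70 c=2223/700 d=-1513/1400
  seg 4: a=1 b=-314/175 c=-579/175 d=193/175
S(13/2) = -821/1400

Δ: Δ0=5/2, Δ1=-1, Δ2=-3, Δ3=1/2, Δ4=-4
row 1: diag=6, rhs=-21; c'=1/6, d'=-7/2
row 2: denom=4−1·1/6=23/6; d'=(-12−1·-7/2)/(23/6)=-51/23
row 3: denom=6−1·6/23=132/23; d'=(21−1·-51/23)/(132/23)=89/22
row 4: denom=6−2·23/66=175/33; d'=(-27−2·89/22)/(175/33)=-1158/175
back: M4=-1158/175
back: M3=89/22−23/66·-1158/175=2223/350
back: M2=-51/23−6/23·2223/350=-678/175
back: M1=-7/2−1/6·-678/175=-999/350
M: M0=0, M1=-999/350, M2=-678/175, M3=2223/350, M4=-1158/175, M5=0
seg 0: a=-1, c=M0/2=0, d=(M1−M0)/(6·2)=-333/1400, b=Δ0−h0·(2M0+M1)/6=604/175
seg 1: a=4, c=M1/2=-999/700, d=(M2−M1)/(6·1)=-17/100, b=Δ1−h1·(2M1+M2)/6=209/350
seg 2: a=3, c=M2/2=-339/175, d=(M3−M2)/(6·1)=1193/700, b=Δ2−h2·(2M2+M3)/6=-1937/700
seg 3: a=0, c=M3/2=2223/700, d=(M4−M3)/(6·2)=-1513/1400, b=Δ3−h3·(2M3+M4)/6=-107/70
seg 4: a=1, c=M4/2=-579/175, d=(M5−M4)/(6·1)=193/175, b=Δ4−h4·(2M4+M5)/6=-314/175
t_q=13/2 → seg 4, τ=1/2; S=1+-314/175·τ+-579/175·τ²+193/175·τ³=-821/1400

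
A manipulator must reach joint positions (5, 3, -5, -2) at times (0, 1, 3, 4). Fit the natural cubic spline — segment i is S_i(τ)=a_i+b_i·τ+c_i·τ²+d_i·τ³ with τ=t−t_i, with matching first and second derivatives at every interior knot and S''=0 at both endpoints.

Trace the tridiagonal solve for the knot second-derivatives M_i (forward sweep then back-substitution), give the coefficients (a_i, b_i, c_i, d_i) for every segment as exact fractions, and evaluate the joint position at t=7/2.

Δ: Δ0=-2, Δ1=-4, Δ2=3
row 1: diag=6, rhs=-12; c'=1/3, d'=-2
row 2: denom=6−2·1/3=16/3; d'=(42−2·-2)/(16/3)=69/8
back: M2=69/8
back: M1=-2−1/3·69/8=-39/8
M: M0=0, M1=-39/8, M2=69/8, M3=0
seg 0: a=5, c=M0/2=0, d=(M1−M0)/(6·1)=-13/16, b=Δ0−h0·(2M0+M1)/6=-19/16
seg 1: a=3, c=M1/2=-39/16, d=(M2−M1)/(6·2)=9/8, b=Δ1−h1·(2M1+M2)/6=-29/8
seg 2: a=-5, c=M2/2=69/16, d=(M3−M2)/(6·1)=-23/16, b=Δ2−h2·(2M2+M3)/6=1/8
t_q=7/2 → seg 2, τ=1/2; S=-5+1/8·τ+69/16·τ²+-23/16·τ³=-517/128

  seg 0: a=5 b=-19/16 c=0 d=-13/16
  seg 1: a=3 b=-29/8 c=-39/16 d=9/8
  seg 2: a=-5 b=1/8 c=69/16 d=-23/16
S(7/2) = -517/128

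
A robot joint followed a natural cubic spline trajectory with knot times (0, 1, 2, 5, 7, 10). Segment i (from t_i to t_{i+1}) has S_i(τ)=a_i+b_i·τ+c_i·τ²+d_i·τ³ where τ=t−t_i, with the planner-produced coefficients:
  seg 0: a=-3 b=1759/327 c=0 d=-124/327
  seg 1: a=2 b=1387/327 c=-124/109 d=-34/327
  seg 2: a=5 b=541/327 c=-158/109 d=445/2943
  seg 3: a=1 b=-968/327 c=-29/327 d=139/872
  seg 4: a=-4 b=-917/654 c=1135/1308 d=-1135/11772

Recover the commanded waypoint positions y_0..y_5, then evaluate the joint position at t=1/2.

y_0=-3 y_1=2 y_2=5 y_3=1 y_4=-4 y_5=-3
S(1/2) = -39/109

y_0 = S_0(0) = a_0 = -3
y_1 = S_1(0) = a_1 = 2
y_2 = S_2(0) = a_2 = 5
y_3 = S_3(0) = a_3 = 1
y_4 = S_4(0) = a_4 = -4
y_5 = S_4(3) = -3
t_q=1/2 is in segment 0 (τ=1/2); S_0(τ)=-39/109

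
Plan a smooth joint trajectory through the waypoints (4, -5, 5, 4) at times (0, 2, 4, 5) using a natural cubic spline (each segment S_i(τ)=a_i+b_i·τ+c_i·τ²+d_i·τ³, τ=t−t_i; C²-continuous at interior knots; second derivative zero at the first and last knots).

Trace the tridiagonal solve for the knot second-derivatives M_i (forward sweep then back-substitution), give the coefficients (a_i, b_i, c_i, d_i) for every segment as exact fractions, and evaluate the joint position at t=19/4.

Δ: Δ0=-9/2, Δ1=5, Δ2=-1
row 1: diag=8, rhs=57; c'=1/4, d'=57/8
row 2: denom=6−2·1/4=11/2; d'=(-36−2·57/8)/(11/2)=-201/22
back: M2=-201/22
back: M1=57/8−1/4·-201/22=207/22
M: M0=0, M1=207/22, M2=-201/22, M3=0
seg 0: a=4, c=M0/2=0, d=(M1−M0)/(6·2)=69/88, b=Δ0−h0·(2M0+M1)/6=-84/11
seg 1: a=-5, c=M1/2=207/44, d=(M2−M1)/(6·2)=-17/11, b=Δ1−h1·(2M1+M2)/6=39/22
seg 2: a=5, c=M2/2=-201/44, d=(M3−M2)/(6·1)=67/44, b=Δ2−h2·(2M2+M3)/6=45/22
t_q=19/4 → seg 2, τ=3/4; S=5+45/22·τ+-201/44·τ²+67/44·τ³=12973/2816

  seg 0: a=4 b=-84/11 c=0 d=69/88
  seg 1: a=-5 b=39/22 c=207/44 d=-17/11
  seg 2: a=5 b=45/22 c=-201/44 d=67/44
S(19/4) = 12973/2816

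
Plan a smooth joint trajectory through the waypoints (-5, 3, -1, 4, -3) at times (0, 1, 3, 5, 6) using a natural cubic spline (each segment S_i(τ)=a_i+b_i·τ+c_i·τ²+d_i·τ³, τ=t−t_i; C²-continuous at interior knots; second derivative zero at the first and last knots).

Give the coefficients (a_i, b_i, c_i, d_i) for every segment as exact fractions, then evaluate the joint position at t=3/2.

  seg 0: a=-5 b=613/60 c=0 d=-133/60
  seg 1: a=3 b=107/30 c=-133/20 d=29/15
  seg 2: a=-1 b=1/6 c=99/20 d=-227/120
  seg 3: a=4 b=-41/15 c=-32/5 d=32/15
S(3/2) = 269/80

Δ: Δ0=8, Δ1=-2, Δ2=5/2, Δ3=-7
row 1: diag=6, rhs=-60; c'=1/3, d'=-10
row 2: denom=8−2·1/3=22/3; d'=(27−2·-10)/(22/3)=141/22
row 3: denom=6−2·3/11=60/11; d'=(-57−2·141/22)/(60/11)=-64/5
back: M3=-64/5
back: M2=141/22−3/11·-64/5=99/10
back: M1=-10−1/3·99/10=-133/10
M: M0=0, M1=-133/10, M2=99/10, M3=-64/5, M4=0
seg 0: a=-5, c=M0/2=0, d=(M1−M0)/(6·1)=-133/60, b=Δ0−h0·(2M0+M1)/6=613/60
seg 1: a=3, c=M1/2=-133/20, d=(M2−M1)/(6·2)=29/15, b=Δ1−h1·(2M1+M2)/6=107/30
seg 2: a=-1, c=M2/2=99/20, d=(M3−M2)/(6·2)=-227/120, b=Δ2−h2·(2M2+M3)/6=1/6
seg 3: a=4, c=M3/2=-32/5, d=(M4−M3)/(6·1)=32/15, b=Δ3−h3·(2M3+M4)/6=-41/15
t_q=3/2 → seg 1, τ=1/2; S=3+107/30·τ+-133/20·τ²+29/15·τ³=269/80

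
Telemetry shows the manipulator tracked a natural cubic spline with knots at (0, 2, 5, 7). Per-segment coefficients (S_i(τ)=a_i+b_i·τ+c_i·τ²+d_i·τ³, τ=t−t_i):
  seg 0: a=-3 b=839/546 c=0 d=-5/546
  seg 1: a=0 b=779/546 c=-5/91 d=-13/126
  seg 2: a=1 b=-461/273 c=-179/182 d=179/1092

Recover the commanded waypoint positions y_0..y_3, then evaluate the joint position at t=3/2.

y_0=-3 y_1=0 y_2=1 y_3=-5
S(3/2) = -151/208

y_0 = S_0(0) = a_0 = -3
y_1 = S_1(0) = a_1 = 0
y_2 = S_2(0) = a_2 = 1
y_3 = S_2(2) = -5
t_q=3/2 is in segment 0 (τ=3/2); S_0(τ)=-151/208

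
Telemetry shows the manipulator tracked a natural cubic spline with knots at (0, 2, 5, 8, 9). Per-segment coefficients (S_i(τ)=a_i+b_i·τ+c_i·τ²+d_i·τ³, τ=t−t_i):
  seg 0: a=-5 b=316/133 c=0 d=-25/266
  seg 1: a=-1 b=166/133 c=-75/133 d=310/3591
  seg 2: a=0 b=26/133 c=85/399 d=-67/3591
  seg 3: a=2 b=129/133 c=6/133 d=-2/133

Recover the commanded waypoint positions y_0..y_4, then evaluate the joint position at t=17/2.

y_0=-5 y_1=-1 y_2=0 y_3=2 y_4=3
S(17/2) = 1327/532

y_0 = S_0(0) = a_0 = -5
y_1 = S_1(0) = a_1 = -1
y_2 = S_2(0) = a_2 = 0
y_3 = S_3(0) = a_3 = 2
y_4 = S_3(1) = 3
t_q=17/2 is in segment 3 (τ=1/2); S_3(τ)=1327/532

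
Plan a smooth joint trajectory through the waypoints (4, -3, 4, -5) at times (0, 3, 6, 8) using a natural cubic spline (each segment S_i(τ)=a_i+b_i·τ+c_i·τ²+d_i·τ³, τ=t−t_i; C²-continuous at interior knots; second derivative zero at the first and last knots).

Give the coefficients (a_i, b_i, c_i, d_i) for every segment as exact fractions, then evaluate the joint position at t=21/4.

Δ: Δ0=-7/3, Δ1=7/3, Δ2=-9/2
row 1: diag=12, rhs=28; c'=1/4, d'=7/3
row 2: denom=10−3·1/4=37/4; d'=(-41−3·7/3)/(37/4)=-192/37
back: M2=-192/37
back: M1=7/3−1/4·-192/37=403/111
M: M0=0, M1=403/111, M2=-192/37, M3=0
seg 0: a=4, c=M0/2=0, d=(M1−M0)/(6·3)=403/1998, b=Δ0−h0·(2M0+M1)/6=-307/74
seg 1: a=-3, c=M1/2=403/222, d=(M2−M1)/(6·3)=-979/1998, b=Δ1−h1·(2M1+M2)/6=48/37
seg 2: a=4, c=M2/2=-96/37, d=(M3−M2)/(6·2)=16/37, b=Δ2−h2·(2M2+M3)/6=-77/74
t_q=21/4 → seg 1, τ=9/4; S=-3+48/37·τ+403/222·τ²+-979/1998·τ³=16707/4736

  seg 0: a=4 b=-307/74 c=0 d=403/1998
  seg 1: a=-3 b=48/37 c=403/222 d=-979/1998
  seg 2: a=4 b=-77/74 c=-96/37 d=16/37
S(21/4) = 16707/4736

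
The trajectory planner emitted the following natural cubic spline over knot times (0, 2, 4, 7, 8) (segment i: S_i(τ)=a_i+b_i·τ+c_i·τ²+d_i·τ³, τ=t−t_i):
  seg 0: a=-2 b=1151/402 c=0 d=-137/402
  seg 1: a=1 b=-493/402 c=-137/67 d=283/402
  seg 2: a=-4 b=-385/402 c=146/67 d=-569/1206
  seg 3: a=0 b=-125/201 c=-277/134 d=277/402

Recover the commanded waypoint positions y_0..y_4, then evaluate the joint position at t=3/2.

y_0 = S_0(0) = a_0 = -2
y_1 = S_1(0) = a_1 = 1
y_2 = S_2(0) = a_2 = -4
y_3 = S_3(0) = a_3 = 0
y_4 = S_3(1) = -2
t_q=3/2 is in segment 0 (τ=3/2); S_0(τ)=1227/1072

y_0=-2 y_1=1 y_2=-4 y_3=0 y_4=-2
S(3/2) = 1227/1072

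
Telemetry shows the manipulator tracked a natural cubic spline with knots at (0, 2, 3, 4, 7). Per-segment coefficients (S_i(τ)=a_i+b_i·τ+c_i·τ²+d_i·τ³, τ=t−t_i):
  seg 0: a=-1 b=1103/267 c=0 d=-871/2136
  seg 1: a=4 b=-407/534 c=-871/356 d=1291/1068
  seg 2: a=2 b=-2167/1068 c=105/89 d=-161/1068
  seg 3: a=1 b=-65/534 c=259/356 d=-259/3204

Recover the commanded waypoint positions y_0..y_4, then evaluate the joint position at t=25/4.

y_0=-1 y_1=4 y_2=2 y_3=1 y_4=5
S(25/4) = 79481/22784

y_0 = S_0(0) = a_0 = -1
y_1 = S_1(0) = a_1 = 4
y_2 = S_2(0) = a_2 = 2
y_3 = S_3(0) = a_3 = 1
y_4 = S_3(3) = 5
t_q=25/4 is in segment 3 (τ=9/4); S_3(τ)=79481/22784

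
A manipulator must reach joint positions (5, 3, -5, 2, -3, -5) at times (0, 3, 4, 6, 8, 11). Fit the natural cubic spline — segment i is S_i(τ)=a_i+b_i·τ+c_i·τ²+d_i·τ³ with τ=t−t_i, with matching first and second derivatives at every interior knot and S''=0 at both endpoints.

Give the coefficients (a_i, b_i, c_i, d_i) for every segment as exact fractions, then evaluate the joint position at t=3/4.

Δ: Δ0=-2/3, Δ1=-8, Δ2=7/2, Δ3=-5/2, Δ4=-2/3
row 1: diag=8, rhs=-44; c'=1/8, d'=-11/2
row 2: denom=6−1·1/8=47/8; d'=(69−1·-11/2)/(47/8)=596/47
row 3: denom=8−2·16/47=344/47; d'=(-36−2·596/47)/(344/47)=-721/86
row 4: denom=10−2·47/172=813/86; d'=(11−2·-721/86)/(813/86)=796/271
back: M4=796/271
back: M3=-721/86−47/172·796/271=-4979/542
back: M2=596/47−16/47·-4979/542=4284/271
back: M1=-11/2−1/8·4284/271=-2026/271
M: M0=0, M1=-2026/271, M2=4284/271, M3=-4979/542, M4=796/271, M5=0
seg 0: a=5, c=M0/2=0, d=(M1−M0)/(6·3)=-1013/2439, b=Δ0−h0·(2M0+M1)/6=2497/813
seg 1: a=3, c=M1/2=-1013/271, d=(M2−M1)/(6·1)=3155/813, b=Δ1−h1·(2M1+M2)/6=-6620/813
seg 2: a=-5, c=M2/2=2142/271, d=(M3−M2)/(6·2)=-13547/6504, b=Δ2−h2·(2M2+M3)/6=-3233/813
seg 3: a=2, c=M3/2=-4979/1084, d=(M4−M3)/(6·2)=6571/6504, b=Δ3−h3·(2M3+M4)/6=4301/1626
seg 4: a=-3, c=M4/2=398/271, d=(M5−M4)/(6·3)=-398/2439, b=Δ4−h4·(2M4+M5)/6=-2930/813
t_q=3/4 → seg 0, τ=3/4; S=5+2497/813·τ+0·τ²+-1013/2439·τ³=123633/17344

  seg 0: a=5 b=2497/813 c=0 d=-1013/2439
  seg 1: a=3 b=-6620/813 c=-1013/271 d=3155/813
  seg 2: a=-5 b=-3233/813 c=2142/271 d=-13547/6504
  seg 3: a=2 b=4301/1626 c=-4979/1084 d=6571/6504
  seg 4: a=-3 b=-2930/813 c=398/271 d=-398/2439
S(3/4) = 123633/17344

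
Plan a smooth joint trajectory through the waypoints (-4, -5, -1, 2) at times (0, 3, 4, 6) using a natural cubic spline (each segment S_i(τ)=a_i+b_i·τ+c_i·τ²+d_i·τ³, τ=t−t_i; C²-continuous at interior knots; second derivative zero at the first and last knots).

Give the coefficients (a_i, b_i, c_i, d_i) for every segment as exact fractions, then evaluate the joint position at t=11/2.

  seg 0: a=-4 b=-607/282 c=0 d=19/94
  seg 1: a=-5 b=466/141 c=171/94 d=-317/282
  seg 2: a=-1 b=1007/282 c=-73/47 d=73/282
S(11/2) = 1305/752

Δ: Δ0=-1/3, Δ1=4, Δ2=3/2
row 1: diag=8, rhs=26; c'=1/8, d'=13/4
row 2: denom=6−1·1/8=47/8; d'=(-15−1·13/4)/(47/8)=-146/47
back: M2=-146/47
back: M1=13/4−1/8·-146/47=171/47
M: M0=0, M1=171/47, M2=-146/47, M3=0
seg 0: a=-4, c=M0/2=0, d=(M1−M0)/(6·3)=19/94, b=Δ0−h0·(2M0+M1)/6=-607/282
seg 1: a=-5, c=M1/2=171/94, d=(M2−M1)/(6·1)=-317/282, b=Δ1−h1·(2M1+M2)/6=466/141
seg 2: a=-1, c=M2/2=-73/47, d=(M3−M2)/(6·2)=73/282, b=Δ2−h2·(2M2+M3)/6=1007/282
t_q=11/2 → seg 2, τ=3/2; S=-1+1007/282·τ+-73/47·τ²+73/282·τ³=1305/752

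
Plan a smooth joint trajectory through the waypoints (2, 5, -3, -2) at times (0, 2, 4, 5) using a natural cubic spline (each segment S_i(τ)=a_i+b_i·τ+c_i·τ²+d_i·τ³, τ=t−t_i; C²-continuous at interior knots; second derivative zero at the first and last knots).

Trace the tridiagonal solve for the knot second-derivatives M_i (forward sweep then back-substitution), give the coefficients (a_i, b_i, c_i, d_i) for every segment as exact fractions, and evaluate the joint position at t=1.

  seg 0: a=2 b=38/11 c=0 d=-43/88
  seg 1: a=5 b=-53/22 c=-129/44 d=47/44
  seg 2: a=-3 b=-29/22 c=153/44 d=-51/44
S(1) = 437/88

Δ: Δ0=3/2, Δ1=-4, Δ2=1
row 1: diag=8, rhs=-33; c'=1/4, d'=-33/8
row 2: denom=6−2·1/4=11/2; d'=(30−2·-33/8)/(11/2)=153/22
back: M2=153/22
back: M1=-33/8−1/4·153/22=-129/22
M: M0=0, M1=-129/22, M2=153/22, M3=0
seg 0: a=2, c=M0/2=0, d=(M1−M0)/(6·2)=-43/88, b=Δ0−h0·(2M0+M1)/6=38/11
seg 1: a=5, c=M1/2=-129/44, d=(M2−M1)/(6·2)=47/44, b=Δ1−h1·(2M1+M2)/6=-53/22
seg 2: a=-3, c=M2/2=153/44, d=(M3−M2)/(6·1)=-51/44, b=Δ2−h2·(2M2+M3)/6=-29/22
t_q=1 → seg 0, τ=1; S=2+38/11·τ+0·τ²+-43/88·τ³=437/88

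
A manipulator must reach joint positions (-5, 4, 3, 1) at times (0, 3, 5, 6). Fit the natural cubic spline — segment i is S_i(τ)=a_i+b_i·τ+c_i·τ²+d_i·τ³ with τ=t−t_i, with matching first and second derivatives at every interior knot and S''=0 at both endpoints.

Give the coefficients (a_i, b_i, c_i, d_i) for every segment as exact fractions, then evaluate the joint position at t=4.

  seg 0: a=-5 b=111/28 c=0 d=-3/28
  seg 1: a=4 b=15/14 c=-27/28 d=5/56
  seg 2: a=3 b=-12/7 c=-3/7 d=1/7
S(4) = 235/56

Δ: Δ0=3, Δ1=-1/2, Δ2=-2
row 1: diag=10, rhs=-21; c'=1/5, d'=-21/10
row 2: denom=6−2·1/5=28/5; d'=(-9−2·-21/10)/(28/5)=-6/7
back: M2=-6/7
back: M1=-21/10−1/5·-6/7=-27/14
M: M0=0, M1=-27/14, M2=-6/7, M3=0
seg 0: a=-5, c=M0/2=0, d=(M1−M0)/(6·3)=-3/28, b=Δ0−h0·(2M0+M1)/6=111/28
seg 1: a=4, c=M1/2=-27/28, d=(M2−M1)/(6·2)=5/56, b=Δ1−h1·(2M1+M2)/6=15/14
seg 2: a=3, c=M2/2=-3/7, d=(M3−M2)/(6·1)=1/7, b=Δ2−h2·(2M2+M3)/6=-12/7
t_q=4 → seg 1, τ=1; S=4+15/14·τ+-27/28·τ²+5/56·τ³=235/56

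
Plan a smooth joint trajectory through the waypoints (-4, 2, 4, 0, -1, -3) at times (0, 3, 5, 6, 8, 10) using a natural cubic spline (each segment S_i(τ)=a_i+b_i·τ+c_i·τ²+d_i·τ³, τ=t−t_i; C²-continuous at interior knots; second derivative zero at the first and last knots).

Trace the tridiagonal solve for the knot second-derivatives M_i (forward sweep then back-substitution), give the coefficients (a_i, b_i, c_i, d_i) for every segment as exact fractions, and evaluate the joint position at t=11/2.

  seg 0: a=-4 b=2021/1192 c=0 d=121/3576
  seg 1: a=2 b=1555/596 c=363/1192 d=-661/1192
  seg 2: a=4 b=-1685/596 c=-3603/1192 d=2205/1192
  seg 3: a=0 b=-3961/1192 c=753/298 d=-2659/4768
  seg 4: a=-1 b=55/596 c=-1953/2384 d=651/4768
S(11/2) = 19663/9536

Δ: Δ0=2, Δ1=1, Δ2=-4, Δ3=-1/2, Δ4=-1
row 1: diag=10, rhs=-6; c'=1/5, d'=-3/5
row 2: denom=6−2·1/5=28/5; d'=(-30−2·-3/5)/(28/5)=-36/7
row 3: denom=6−1·5/28=163/28; d'=(21−1·-36/7)/(163/28)=732/163
row 4: denom=8−2·56/163=1192/163; d'=(-3−2·732/163)/(1192/163)=-1953/1192
back: M4=-1953/1192
back: M3=732/163−56/163·-1953/1192=753/149
back: M2=-36/7−5/28·753/149=-3603/596
back: M1=-3/5−1/5·-3603/596=363/596
M: M0=0, M1=363/596, M2=-3603/596, M3=753/149, M4=-1953/1192, M5=0
seg 0: a=-4, c=M0/2=0, d=(M1−M0)/(6·3)=121/3576, b=Δ0−h0·(2M0+M1)/6=2021/1192
seg 1: a=2, c=M1/2=363/1192, d=(M2−M1)/(6·2)=-661/1192, b=Δ1−h1·(2M1+M2)/6=1555/596
seg 2: a=4, c=M2/2=-3603/1192, d=(M3−M2)/(6·1)=2205/1192, b=Δ2−h2·(2M2+M3)/6=-1685/596
seg 3: a=0, c=M3/2=753/298, d=(M4−M3)/(6·2)=-2659/4768, b=Δ3−h3·(2M3+M4)/6=-3961/1192
seg 4: a=-1, c=M4/2=-1953/2384, d=(M5−M4)/(6·2)=651/4768, b=Δ4−h4·(2M4+M5)/6=55/596
t_q=11/2 → seg 2, τ=1/2; S=4+-1685/596·τ+-3603/1192·τ²+2205/1192·τ³=19663/9536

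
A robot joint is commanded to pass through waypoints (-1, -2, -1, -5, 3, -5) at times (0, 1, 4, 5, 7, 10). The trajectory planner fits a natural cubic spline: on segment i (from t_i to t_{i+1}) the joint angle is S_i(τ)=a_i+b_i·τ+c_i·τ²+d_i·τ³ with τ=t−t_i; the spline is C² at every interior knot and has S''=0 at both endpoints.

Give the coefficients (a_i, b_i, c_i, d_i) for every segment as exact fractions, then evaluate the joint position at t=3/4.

  seg 0: a=-1 b=-574/375 c=0 d=199/375
  seg 1: a=-2 b=23/375 c=199/125 d=-563/1125
  seg 2: a=-1 b=-1462/375 c=-364/125 d=1054/375
  seg 3: a=-5 b=-484/375 c=138/25 d=-539/375
  seg 4: a=3 b=1328/375 c=-388/125 d=388/1125
S(3/4) = -15393/8000

Δ: Δ0=-1, Δ1=1/3, Δ2=-4, Δ3=4, Δ4=-8/3
row 1: diag=8, rhs=8; c'=3/8, d'=1
row 2: denom=8−3·3/8=55/8; d'=(-26−3·1)/(55/8)=-232/55
row 3: denom=6−1·8/55=322/55; d'=(48−1·-232/55)/(322/55)=1436/161
row 4: denom=10−2·55/161=1500/161; d'=(-40−2·1436/161)/(1500/161)=-776/125
back: M4=-776/125
back: M3=1436/161−55/161·-776/125=276/25
back: M2=-232/55−8/55·276/25=-728/125
back: M1=1−3/8·-728/125=398/125
M: M0=0, M1=398/125, M2=-728/125, M3=276/25, M4=-776/125, M5=0
seg 0: a=-1, c=M0/2=0, d=(M1−M0)/(6·1)=199/375, b=Δ0−h0·(2M0+M1)/6=-574/375
seg 1: a=-2, c=M1/2=199/125, d=(M2−M1)/(6·3)=-563/1125, b=Δ1−h1·(2M1+M2)/6=23/375
seg 2: a=-1, c=M2/2=-364/125, d=(M3−M2)/(6·1)=1054/375, b=Δ2−h2·(2M2+M3)/6=-1462/375
seg 3: a=-5, c=M3/2=138/25, d=(M4−M3)/(6·2)=-539/375, b=Δ3−h3·(2M3+M4)/6=-484/375
seg 4: a=3, c=M4/2=-388/125, d=(M5−M4)/(6·3)=388/1125, b=Δ4−h4·(2M4+M5)/6=1328/375
t_q=3/4 → seg 0, τ=3/4; S=-1+-574/375·τ+0·τ²+199/375·τ³=-15393/8000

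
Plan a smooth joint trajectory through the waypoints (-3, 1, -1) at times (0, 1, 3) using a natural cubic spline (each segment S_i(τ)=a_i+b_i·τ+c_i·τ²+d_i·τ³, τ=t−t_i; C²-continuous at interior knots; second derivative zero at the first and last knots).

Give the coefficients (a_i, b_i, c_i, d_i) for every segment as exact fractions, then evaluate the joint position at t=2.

Δ: Δ0=4, Δ1=-1
row 1: diag=6, rhs=-30; c'=1/3, d'=-5
back: M1=-5
M: M0=0, M1=-5, M2=0
seg 0: a=-3, c=M0/2=0, d=(M1−M0)/(6·1)=-5/6, b=Δ0−h0·(2M0+M1)/6=29/6
seg 1: a=1, c=M1/2=-5/2, d=(M2−M1)/(6·2)=5/12, b=Δ1−h1·(2M1+M2)/6=7/3
t_q=2 → seg 1, τ=1; S=1+7/3·τ+-5/2·τ²+5/12·τ³=5/4

  seg 0: a=-3 b=29/6 c=0 d=-5/6
  seg 1: a=1 b=7/3 c=-5/2 d=5/12
S(2) = 5/4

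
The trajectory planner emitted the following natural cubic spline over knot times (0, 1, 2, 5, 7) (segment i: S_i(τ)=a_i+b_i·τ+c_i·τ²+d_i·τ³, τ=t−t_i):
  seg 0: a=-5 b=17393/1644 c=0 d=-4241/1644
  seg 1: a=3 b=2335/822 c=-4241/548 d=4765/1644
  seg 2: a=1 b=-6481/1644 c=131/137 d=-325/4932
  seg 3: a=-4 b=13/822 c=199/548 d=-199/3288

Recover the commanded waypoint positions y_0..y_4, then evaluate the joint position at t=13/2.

y_0 = S_0(0) = a_0 = -5
y_1 = S_1(0) = a_1 = 3
y_2 = S_2(0) = a_2 = 1
y_3 = S_3(0) = a_3 = -4
y_4 = S_3(2) = -3
t_q=13/2 is in segment 3 (τ=3/2); S_3(τ)=-29491/8768

y_0=-5 y_1=3 y_2=1 y_3=-4 y_4=-3
S(13/2) = -29491/8768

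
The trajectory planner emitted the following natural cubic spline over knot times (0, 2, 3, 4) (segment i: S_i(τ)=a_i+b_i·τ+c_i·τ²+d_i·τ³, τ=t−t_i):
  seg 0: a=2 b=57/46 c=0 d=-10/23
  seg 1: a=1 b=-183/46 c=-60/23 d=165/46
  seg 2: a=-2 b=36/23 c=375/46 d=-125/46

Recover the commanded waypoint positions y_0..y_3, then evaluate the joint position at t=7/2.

y_0 = S_0(0) = a_0 = 2
y_1 = S_1(0) = a_1 = 1
y_2 = S_2(0) = a_2 = -2
y_3 = S_2(1) = 5
t_q=7/2 is in segment 2 (τ=1/2); S_2(τ)=177/368

y_0=2 y_1=1 y_2=-2 y_3=5
S(7/2) = 177/368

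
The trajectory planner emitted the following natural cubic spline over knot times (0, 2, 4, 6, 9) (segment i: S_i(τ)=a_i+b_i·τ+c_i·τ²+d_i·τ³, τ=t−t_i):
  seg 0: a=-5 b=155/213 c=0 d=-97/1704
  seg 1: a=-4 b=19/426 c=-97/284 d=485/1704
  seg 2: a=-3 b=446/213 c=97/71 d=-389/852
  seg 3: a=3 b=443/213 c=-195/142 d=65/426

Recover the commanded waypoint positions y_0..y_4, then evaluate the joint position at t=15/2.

y_0 = S_0(0) = a_0 = -5
y_1 = S_1(0) = a_1 = -4
y_2 = S_2(0) = a_2 = -3
y_3 = S_3(0) = a_3 = 3
y_4 = S_3(3) = 1
t_q=15/2 is in segment 3 (τ=3/2); S_3(τ)=4027/1136

y_0=-5 y_1=-4 y_2=-3 y_3=3 y_4=1
S(15/2) = 4027/1136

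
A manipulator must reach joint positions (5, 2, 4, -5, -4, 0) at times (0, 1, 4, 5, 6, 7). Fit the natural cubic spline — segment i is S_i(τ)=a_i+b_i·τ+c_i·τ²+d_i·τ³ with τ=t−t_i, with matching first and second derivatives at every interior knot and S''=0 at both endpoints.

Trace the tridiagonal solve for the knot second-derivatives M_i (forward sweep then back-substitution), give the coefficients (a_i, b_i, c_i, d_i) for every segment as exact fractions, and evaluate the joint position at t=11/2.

Δ: Δ0=-3, Δ1=2/3, Δ2=-9, Δ3=1, Δ4=4
row 1: diag=8, rhs=22; c'=3/8, d'=11/4
row 2: denom=8−3·3/8=55/8; d'=(-58−3·11/4)/(55/8)=-106/11
row 3: denom=4−1·8/55=212/55; d'=(60−1·-106/11)/(212/55)=1915/106
row 4: denom=4−1·55/212=793/212; d'=(18−1·1915/106)/(793/212)=-14/793
back: M4=-14/793
back: M3=1915/106−55/212·-14/793=14330/793
back: M2=-106/11−8/55·14330/793=-9726/793
back: M1=11/4−3/8·-9726/793=5828/793
M: M0=0, M1=5828/793, M2=-9726/793, M3=14330/793, M4=-14/793, M5=0
seg 0: a=5, c=M0/2=0, d=(M1−M0)/(6·1)=2914/2379, b=Δ0−h0·(2M0+M1)/6=-10051/2379
seg 1: a=2, c=M1/2=2914/793, d=(M2−M1)/(6·3)=-7777/7137, b=Δ1−h1·(2M1+M2)/6=-1309/2379
seg 2: a=4, c=M2/2=-4863/793, d=(M3−M2)/(6·1)=12028/2379, b=Δ2−h2·(2M2+M3)/6=-1450/183
seg 3: a=-5, c=M3/2=7165/793, d=(M4−M3)/(6·1)=-7172/2379, b=Δ3−h3·(2M3+M4)/6=-11944/2379
seg 4: a=-4, c=M4/2=-7/793, d=(M5−M4)/(6·1)=7/2379, b=Δ4−h4·(2M4+M5)/6=9530/2379
t_q=11/2 → seg 3, τ=1/2; S=-5+-11944/2379·τ+7165/793·τ²+-7172/2379·τ³=-17853/3172

  seg 0: a=5 b=-10051/2379 c=0 d=2914/2379
  seg 1: a=2 b=-1309/2379 c=2914/793 d=-7777/7137
  seg 2: a=4 b=-1450/183 c=-4863/793 d=12028/2379
  seg 3: a=-5 b=-11944/2379 c=7165/793 d=-7172/2379
  seg 4: a=-4 b=9530/2379 c=-7/793 d=7/2379
S(11/2) = -17853/3172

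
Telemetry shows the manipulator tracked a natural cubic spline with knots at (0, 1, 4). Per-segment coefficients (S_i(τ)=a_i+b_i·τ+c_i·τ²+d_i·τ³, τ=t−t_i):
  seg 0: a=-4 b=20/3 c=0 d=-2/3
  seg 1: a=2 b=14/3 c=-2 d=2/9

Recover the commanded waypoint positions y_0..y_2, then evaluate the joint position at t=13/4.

y_0=-4 y_1=2 y_2=4
S(13/4) = 157/32

y_0 = S_0(0) = a_0 = -4
y_1 = S_1(0) = a_1 = 2
y_2 = S_1(3) = 4
t_q=13/4 is in segment 1 (τ=9/4); S_1(τ)=157/32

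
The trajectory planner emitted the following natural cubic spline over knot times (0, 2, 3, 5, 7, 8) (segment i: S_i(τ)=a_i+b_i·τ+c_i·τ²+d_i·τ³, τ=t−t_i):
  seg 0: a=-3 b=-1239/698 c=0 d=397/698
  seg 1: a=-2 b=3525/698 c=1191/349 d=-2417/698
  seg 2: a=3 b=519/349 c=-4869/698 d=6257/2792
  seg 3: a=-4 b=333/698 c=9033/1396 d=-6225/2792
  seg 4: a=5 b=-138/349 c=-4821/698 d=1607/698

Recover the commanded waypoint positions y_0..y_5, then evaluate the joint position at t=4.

y_0=-3 y_1=-2 y_2=3 y_3=-4 y_4=5 y_5=0
S(4) = -691/2792

y_0 = S_0(0) = a_0 = -3
y_1 = S_1(0) = a_1 = -2
y_2 = S_2(0) = a_2 = 3
y_3 = S_3(0) = a_3 = -4
y_4 = S_4(0) = a_4 = 5
y_5 = S_4(1) = 0
t_q=4 is in segment 2 (τ=1); S_2(τ)=-691/2792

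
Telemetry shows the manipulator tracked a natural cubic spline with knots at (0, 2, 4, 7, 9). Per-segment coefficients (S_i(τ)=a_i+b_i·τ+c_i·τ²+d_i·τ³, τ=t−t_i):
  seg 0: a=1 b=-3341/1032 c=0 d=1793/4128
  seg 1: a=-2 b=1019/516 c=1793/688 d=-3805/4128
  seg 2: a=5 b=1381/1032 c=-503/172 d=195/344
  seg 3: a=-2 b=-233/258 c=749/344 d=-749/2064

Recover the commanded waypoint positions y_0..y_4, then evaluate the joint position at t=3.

y_0 = S_0(0) = a_0 = 1
y_1 = S_1(0) = a_1 = -2
y_2 = S_2(0) = a_2 = 5
y_3 = S_3(0) = a_3 = -2
y_4 = S_3(2) = 2
t_q=3 is in segment 1 (τ=1); S_1(τ)=2283/1376

y_0=1 y_1=-2 y_2=5 y_3=-2 y_4=2
S(3) = 2283/1376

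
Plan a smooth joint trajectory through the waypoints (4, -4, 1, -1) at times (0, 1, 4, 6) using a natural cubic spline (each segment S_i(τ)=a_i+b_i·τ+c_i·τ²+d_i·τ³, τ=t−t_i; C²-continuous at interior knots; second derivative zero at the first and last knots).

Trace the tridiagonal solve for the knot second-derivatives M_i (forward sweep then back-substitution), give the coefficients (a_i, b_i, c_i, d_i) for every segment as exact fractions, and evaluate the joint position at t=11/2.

Δ: Δ0=-8, Δ1=5/3, Δ2=-1
row 1: diag=8, rhs=58; c'=3/8, d'=29/4
row 2: denom=10−3·3/8=71/8; d'=(-16−3·29/4)/(71/8)=-302/71
back: M2=-302/71
back: M1=29/4−3/8·-302/71=628/71
M: M0=0, M1=628/71, M2=-302/71, M3=0
seg 0: a=4, c=M0/2=0, d=(M1−M0)/(6·1)=314/213, b=Δ0−h0·(2M0+M1)/6=-2018/213
seg 1: a=-4, c=M1/2=314/71, d=(M2−M1)/(6·3)=-155/213, b=Δ1−h1·(2M1+M2)/6=-1076/213
seg 2: a=1, c=M2/2=-151/71, d=(M3−M2)/(6·2)=151/426, b=Δ2−h2·(2M2+M3)/6=391/213
t_q=11/2 → seg 2, τ=3/2; S=1+391/213·τ+-151/71·τ²+151/426·τ³=187/1136

  seg 0: a=4 b=-2018/213 c=0 d=314/213
  seg 1: a=-4 b=-1076/213 c=314/71 d=-155/213
  seg 2: a=1 b=391/213 c=-151/71 d=151/426
S(11/2) = 187/1136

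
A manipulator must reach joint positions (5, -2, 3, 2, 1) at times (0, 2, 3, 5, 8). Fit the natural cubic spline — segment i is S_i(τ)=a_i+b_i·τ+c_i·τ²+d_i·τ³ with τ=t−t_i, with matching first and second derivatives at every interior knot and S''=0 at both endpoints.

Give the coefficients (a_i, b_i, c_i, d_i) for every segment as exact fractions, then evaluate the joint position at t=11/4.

  seg 0: a=5 b=-6611/978 c=0 d=797/978
  seg 1: a=-2 b=2953/978 c=797/163 d=-2845/978
  seg 2: a=3 b=1991/489 c=-1251/326 d=3035/3912
  seg 3: a=2 b=-1925/978 c=533/652 d=-533/5868
S(11/4) = 37299/20864

Δ: Δ0=-7/2, Δ1=5, Δ2=-1/2, Δ3=-1/3
row 1: diag=6, rhs=51; c'=1/6, d'=17/2
row 2: denom=6−1·1/6=35/6; d'=(-33−1·17/2)/(35/6)=-249/35
row 3: denom=10−2·12/35=326/35; d'=(1−2·-249/35)/(326/35)=533/326
back: M3=533/326
back: M2=-249/35−12/35·533/326=-1251/163
back: M1=17/2−1/6·-1251/163=1594/163
M: M0=0, M1=1594/163, M2=-1251/163, M3=533/326, M4=0
seg 0: a=5, c=M0/2=0, d=(M1−M0)/(6·2)=797/978, b=Δ0−h0·(2M0+M1)/6=-6611/978
seg 1: a=-2, c=M1/2=797/163, d=(M2−M1)/(6·1)=-2845/978, b=Δ1−h1·(2M1+M2)/6=2953/978
seg 2: a=3, c=M2/2=-1251/326, d=(M3−M2)/(6·2)=3035/3912, b=Δ2−h2·(2M2+M3)/6=1991/489
seg 3: a=2, c=M3/2=533/652, d=(M4−M3)/(6·3)=-533/5868, b=Δ3−h3·(2M3+M4)/6=-1925/978
t_q=11/4 → seg 1, τ=3/4; S=-2+2953/978·τ+797/163·τ²+-2845/978·τ³=37299/20864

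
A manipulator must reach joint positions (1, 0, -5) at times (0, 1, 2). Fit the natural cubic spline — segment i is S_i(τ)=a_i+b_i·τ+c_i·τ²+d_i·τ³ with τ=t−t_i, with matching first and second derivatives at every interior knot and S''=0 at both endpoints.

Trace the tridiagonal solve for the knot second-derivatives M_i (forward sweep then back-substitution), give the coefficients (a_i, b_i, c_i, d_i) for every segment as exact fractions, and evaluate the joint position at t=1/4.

Δ: Δ0=-1, Δ1=-5
row 1: diag=4, rhs=-24; c'=1/4, d'=-6
back: M1=-6
M: M0=0, M1=-6, M2=0
seg 0: a=1, c=M0/2=0, d=(M1−M0)/(6·1)=-1, b=Δ0−h0·(2M0+M1)/6=0
seg 1: a=0, c=M1/2=-3, d=(M2−M1)/(6·1)=1, b=Δ1−h1·(2M1+M2)/6=-3
t_q=1/4 → seg 0, τ=1/4; S=1+0·τ+0·τ²+-1·τ³=63/64

  seg 0: a=1 b=0 c=0 d=-1
  seg 1: a=0 b=-3 c=-3 d=1
S(1/4) = 63/64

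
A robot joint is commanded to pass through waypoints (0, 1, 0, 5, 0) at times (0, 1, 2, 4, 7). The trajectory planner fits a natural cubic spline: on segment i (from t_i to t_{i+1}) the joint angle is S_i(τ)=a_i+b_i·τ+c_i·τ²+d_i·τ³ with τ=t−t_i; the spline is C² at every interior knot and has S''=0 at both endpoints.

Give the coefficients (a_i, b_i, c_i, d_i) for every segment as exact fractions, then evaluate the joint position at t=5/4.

  seg 0: a=0 b=554/321 c=0 d=-233/321
  seg 1: a=1 b=-145/321 c=-233/107 d=523/321
  seg 2: a=0 b=26/321 c=290/107 d=-1927/2568
  seg 3: a=5 b=1231/642 c=-767/428 d=767/3852
S(5/4) = 5317/6848

Δ: Δ0=1, Δ1=-1, Δ2=5/2, Δ3=-5/3
row 1: diag=4, rhs=-12; c'=1/4, d'=-3
row 2: denom=6−1·1/4=23/4; d'=(21−1·-3)/(23/4)=96/23
row 3: denom=10−2·8/23=214/23; d'=(-25−2·96/23)/(214/23)=-767/214
back: M3=-767/214
back: M2=96/23−8/23·-767/214=580/107
back: M1=-3−1/4·580/107=-466/107
M: M0=0, M1=-466/107, M2=580/107, M3=-767/214, M4=0
seg 0: a=0, c=M0/2=0, d=(M1−M0)/(6·1)=-233/321, b=Δ0−h0·(2M0+M1)/6=554/321
seg 1: a=1, c=M1/2=-233/107, d=(M2−M1)/(6·1)=523/321, b=Δ1−h1·(2M1+M2)/6=-145/321
seg 2: a=0, c=M2/2=290/107, d=(M3−M2)/(6·2)=-1927/2568, b=Δ2−h2·(2M2+M3)/6=26/321
seg 3: a=5, c=M3/2=-767/428, d=(M4−M3)/(6·3)=767/3852, b=Δ3−h3·(2M3+M4)/6=1231/642
t_q=5/4 → seg 1, τ=1/4; S=1+-145/321·τ+-233/107·τ²+523/321·τ³=5317/6848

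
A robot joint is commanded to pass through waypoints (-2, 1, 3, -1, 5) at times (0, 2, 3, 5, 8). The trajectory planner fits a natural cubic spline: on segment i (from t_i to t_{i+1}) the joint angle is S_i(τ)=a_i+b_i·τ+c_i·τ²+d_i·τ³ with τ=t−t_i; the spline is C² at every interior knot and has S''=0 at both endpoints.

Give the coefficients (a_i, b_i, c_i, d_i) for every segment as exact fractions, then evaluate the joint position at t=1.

Δ: Δ0=3/2, Δ1=2, Δ2=-2, Δ3=2
row 1: diag=6, rhs=3; c'=1/6, d'=1/2
row 2: denom=6−1·1/6=35/6; d'=(-24−1·1/2)/(35/6)=-21/5
row 3: denom=10−2·12/35=326/35; d'=(24−2·-21/5)/(326/35)=567/163
back: M3=567/163
back: M2=-21/5−12/35·567/163=-879/163
back: M1=1/2−1/6·-879/163=228/163
M: M0=0, M1=228/163, M2=-879/163, M3=567/163, M4=0
seg 0: a=-2, c=M0/2=0, d=(M1−M0)/(6·2)=19/163, b=Δ0−h0·(2M0+M1)/6=337/326
seg 1: a=1, c=M1/2=114/163, d=(M2−M1)/(6·1)=-369/326, b=Δ1−h1·(2M1+M2)/6=793/326
seg 2: a=3, c=M2/2=-879/326, d=(M3−M2)/(6·2)=241/326, b=Δ2−h2·(2M2+M3)/6=71/163
seg 3: a=-1, c=M3/2=567/326, d=(M4−M3)/(6·3)=-63/326, b=Δ3−h3·(2M3+M4)/6=-241/163
t_q=1 → seg 0, τ=1; S=-2+337/326·τ+0·τ²+19/163·τ³=-277/326

  seg 0: a=-2 b=337/326 c=0 d=19/163
  seg 1: a=1 b=793/326 c=114/163 d=-369/326
  seg 2: a=3 b=71/163 c=-879/326 d=241/326
  seg 3: a=-1 b=-241/163 c=567/326 d=-63/326
S(1) = -277/326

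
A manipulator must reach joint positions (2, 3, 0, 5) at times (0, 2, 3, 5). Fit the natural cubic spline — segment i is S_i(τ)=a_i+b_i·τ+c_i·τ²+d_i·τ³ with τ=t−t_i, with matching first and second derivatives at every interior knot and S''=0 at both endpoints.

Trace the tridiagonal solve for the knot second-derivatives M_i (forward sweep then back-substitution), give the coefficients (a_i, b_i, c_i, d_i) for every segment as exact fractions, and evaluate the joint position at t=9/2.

Δ: Δ0=1/2, Δ1=-3, Δ2=5/2
row 1: diag=6, rhs=-21; c'=1/6, d'=-7/2
row 2: denom=6−1·1/6=35/6; d'=(33−1·-7/2)/(35/6)=219/35
back: M2=219/35
back: M1=-7/2−1/6·219/35=-159/35
M: M0=0, M1=-159/35, M2=219/35, M3=0
seg 0: a=2, c=M0/2=0, d=(M1−M0)/(6·2)=-53/140, b=Δ0−h0·(2M0+M1)/6=141/70
seg 1: a=3, c=M1/2=-159/70, d=(M2−M1)/(6·1)=9/5, b=Δ1−h1·(2M1+M2)/6=-177/70
seg 2: a=0, c=M2/2=219/70, d=(M3−M2)/(6·2)=-73/140, b=Δ2−h2·(2M2+M3)/6=-117/70
t_q=9/2 → seg 2, τ=3/2; S=0+-117/70·τ+219/70·τ²+-73/140·τ³=621/224

  seg 0: a=2 b=141/70 c=0 d=-53/140
  seg 1: a=3 b=-177/70 c=-159/70 d=9/5
  seg 2: a=0 b=-117/70 c=219/70 d=-73/140
S(9/2) = 621/224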